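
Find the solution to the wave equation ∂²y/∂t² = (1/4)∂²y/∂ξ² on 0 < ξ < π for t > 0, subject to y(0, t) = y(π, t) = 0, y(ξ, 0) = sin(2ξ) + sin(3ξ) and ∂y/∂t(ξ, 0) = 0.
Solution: Separating variables: y = Σ [A_n cos(ω_n t) + B_n sin(ω_n t)] sin(nξ), ω_n = n/2. From ICs: A_2=1, A_3=1.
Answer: y(ξ, t) = sin(2ξ)cos(t) + sin(3ξ)cos(3t/2)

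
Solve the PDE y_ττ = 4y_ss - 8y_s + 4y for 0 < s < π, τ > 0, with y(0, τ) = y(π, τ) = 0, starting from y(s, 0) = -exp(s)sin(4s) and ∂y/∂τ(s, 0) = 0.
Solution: Substitute y = exp(s)u, i.e. u = exp(-s)y.
By the product rule, y_s = exp(s)(u_s + u), y_ss = exp(s)(u_ss + 2u_s + u), y_ττ = exp(s)u_ττ.
Substituting into the PDE and dividing by exp(s): u_ττ = 4(u_ss + 2u_s + u) - 8(u_s + u) + 4u.
The lower-order terms cancel, leaving the standard wave equation u_ττ = 4u_ss.
Initial data for u: u(s,0) = exp(-s)y(s,0) = -sin(4s); u_τ(s,0) = exp(-s)y_τ(s,0) = 0. The boundary conditions carry over: u(0,τ) = u(π,τ) = 0.
Solve for u:
  Using separation of variables u = X(s)T(τ):
  Eigenfunctions: sin(ns), n = 1, 2, 3, ...
  General solution: u(s, τ) = Σ [A_n cos(2n τ) + B_n sin(2n τ)] sin(ns)
  From u(s,0) = -sin(4s): A_4=-1. From u_τ(s,0) = 0: all B_n = 0.
Hence u(s,τ) = -sin(4s)cos(8τ).
Transform back: y(s,τ) = exp(s)u(s,τ).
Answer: y(s, τ) = -exp(s)sin(4s)cos(8τ)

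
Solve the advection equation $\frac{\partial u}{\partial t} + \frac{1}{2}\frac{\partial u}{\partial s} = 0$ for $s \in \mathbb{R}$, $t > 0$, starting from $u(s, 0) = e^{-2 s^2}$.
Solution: By characteristics ($ds/dt = 1/2$), $u(s,t) = f(s - \frac{1}{2}t)$ with $f = u( \cdot , 0)$.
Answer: $u(s, t) = e^{-2 (s - t/2)^2}$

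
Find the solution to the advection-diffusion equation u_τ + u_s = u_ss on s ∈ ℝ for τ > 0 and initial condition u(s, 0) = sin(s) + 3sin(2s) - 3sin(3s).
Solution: Moving frame: η = s - τ, σ = τ, u = w(η,σ), so u_τ = w_σ - w_η and u_ss = w_ηη.
Hence u_τ + u_s = w_σ and the PDE becomes the heat equation w_σ = w_ηη on η ∈ ℝ.
Initial data: w(η,0) = u(η,0) = sin(η) + 3sin(2η) - 3sin(3η). Each mode sin(nη) decays as exp(-n²σ) on ℝ, so w(η,σ) = Σ c_n exp(-n²σ) sin(nη) with c_1=1, c_2=3, c_3=-3: w(η,σ) = exp(-σ)sin(η) + 3exp(-4σ)sin(2η) - 3exp(-9σ)sin(3η).
Substituting back: u(s,τ) = w(s - τ, τ).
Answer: u(s, τ) = exp(-τ)sin(s - τ) + 3exp(-4τ)sin(2s - 2τ) - 3exp(-9τ)sin(3s - 3τ)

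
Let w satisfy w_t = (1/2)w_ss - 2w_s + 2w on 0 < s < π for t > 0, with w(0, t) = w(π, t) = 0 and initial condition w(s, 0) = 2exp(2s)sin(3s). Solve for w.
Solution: Substitute w = exp(2s)u.
Then w_s = exp(2s)(u_s + 2u), w_ss = exp(2s)(u_ss + 4u_s + 4u), w_t = exp(2s)u_t; substituting and dividing by exp(2s), the lower-order terms cancel: u_t = (1/2)u_ss (standard heat equation).
Data for u: u(s,0) = exp(-2s)w(s,0) = 2sin(3s). The boundary conditions carry over: u(0,t) = u(π,t) = 0.
Separating variables: u = Σ c_n exp(-n²t/2) sin(ns). From u(s,0) = 2sin(3s): c_3=2.
So u(s,t) = 2exp(-9t/2)sin(3s), and w(s,t) = exp(2s)u(s,t).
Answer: w(s, t) = 2exp(2s)exp(-9t/2)sin(3s)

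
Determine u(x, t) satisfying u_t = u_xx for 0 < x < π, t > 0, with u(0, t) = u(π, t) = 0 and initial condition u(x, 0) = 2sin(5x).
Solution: Using separation of variables u = X(x)T(t):
Eigenfunctions: sin(nx), n = 1, 2, 3, ...
General solution: u(x, t) = Σ c_n sin(nx) exp(-n² t)
Matching u(x,0) = 2sin(5x) term by term: c_5=2.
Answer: u(x, t) = 2exp(-25t)sin(5x)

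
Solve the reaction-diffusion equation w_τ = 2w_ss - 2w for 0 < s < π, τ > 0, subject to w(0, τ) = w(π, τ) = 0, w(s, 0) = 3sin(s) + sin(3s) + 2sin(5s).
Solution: Substitute w = exp(-2τ)u, i.e. u = exp(2τ)w.
By the product rule, w_τ = exp(-2τ)(u_τ - 2u), w_ss = exp(-2τ)u_ss.
Substituting into the PDE and dividing by exp(-2τ): u_τ - 2u = 2u_ss - 2u.
The lower-order terms cancel, leaving the standard heat equation u_τ = 2u_ss.
Initial data for u: u(s,0) = w(s,0) = 3sin(s) + sin(3s) + 2sin(5s). The boundary conditions carry over: u(0,τ) = u(π,τ) = 0.
Solve for u:
  Using separation of variables u = X(s)T(τ):
  Eigenfunctions: sin(ns), n = 1, 2, 3, ...
  General solution: u(s, τ) = Σ c_n sin(ns) exp(-2n² τ)
  Matching u(s,0) = 3sin(s) + sin(3s) + 2sin(5s) term by term: c_1=3, c_3=1, c_5=2.
Hence u(s,τ) = 3exp(-2τ)sin(s) + exp(-18τ)sin(3s) + 2exp(-50τ)sin(5s).
Transform back: w(s,τ) = exp(-2τ)u(s,τ).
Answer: w(s, τ) = 3exp(-4τ)sin(s) + exp(-20τ)sin(3s) + 2exp(-52τ)sin(5s)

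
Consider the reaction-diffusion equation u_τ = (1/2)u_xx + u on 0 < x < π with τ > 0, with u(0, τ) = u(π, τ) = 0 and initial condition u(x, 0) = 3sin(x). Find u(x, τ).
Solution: Substitute u = exp(τ)w, i.e. w = exp(-τ)u.
By the product rule, u_τ = exp(τ)(w_τ + w), u_xx = exp(τ)w_xx.
Substituting into the PDE and dividing by exp(τ): w_τ + w = (1/2)w_xx + w.
The lower-order terms cancel, leaving the standard heat equation w_τ = (1/2)w_xx.
Initial data for w: w(x,0) = u(x,0) = 3sin(x). The boundary conditions carry over: w(0,τ) = w(π,τ) = 0.
Solve for w:
  Using separation of variables w = X(x)T(τ):
  Eigenfunctions: sin(nx), n = 1, 2, 3, ...
  General solution: w(x, τ) = Σ c_n sin(nx) exp(-n² τ/2)
  Matching w(x,0) = 3sin(x) term by term: c_1=3.
Hence w(x,τ) = 3exp(-τ/2)sin(x).
Transform back: u(x,τ) = exp(τ)w(x,τ).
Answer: u(x, τ) = 3exp(τ/2)sin(x)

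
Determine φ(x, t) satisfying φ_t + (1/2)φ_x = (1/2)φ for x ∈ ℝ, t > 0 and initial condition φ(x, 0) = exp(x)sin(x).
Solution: Substitute φ = exp(x)u.
Then φ_x = exp(x)(u_x + u), φ_t = exp(x)u_t; substituting and dividing by exp(x), the lower-order terms cancel: u_t + (1/2)u_x = 0 (standard advection equation).
Data for u: u(x,0) = exp(-x)φ(x,0) = sin(x).
By characteristics (dx/dt = 1/2), u(x,t) = f(x - (1/2)t) with f = u(·, 0).
So u(x,t) = -sin(t/2 - x), and φ(x,t) = exp(x)u(x,t).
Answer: φ(x, t) = -exp(x)sin(t/2 - x)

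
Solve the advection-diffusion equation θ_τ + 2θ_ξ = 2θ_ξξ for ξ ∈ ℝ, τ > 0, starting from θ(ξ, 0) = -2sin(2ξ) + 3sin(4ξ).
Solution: Moving frame: η = ξ - 2τ, σ = τ, θ = u(η,σ), so θ_τ = u_σ - 2u_η and θ_ξξ = u_ηη.
Hence θ_τ + 2θ_ξ = u_σ and the PDE becomes the heat equation u_σ = 2u_ηη on η ∈ ℝ.
Initial data: u(η,0) = θ(η,0) = -2sin(2η) + 3sin(4η). Each mode sin(nη) decays as exp(-2n²σ) on ℝ, so u(η,σ) = Σ c_n exp(-2n²σ) sin(nη) with c_2=-2, c_4=3: u(η,σ) = -2exp(-8σ)sin(2η) + 3exp(-32σ)sin(4η).
Substituting back: θ(ξ,τ) = u(ξ - 2τ, τ).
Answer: θ(ξ, τ) = -2exp(-8τ)sin(2ξ - 4τ) + 3exp(-32τ)sin(4ξ - 8τ)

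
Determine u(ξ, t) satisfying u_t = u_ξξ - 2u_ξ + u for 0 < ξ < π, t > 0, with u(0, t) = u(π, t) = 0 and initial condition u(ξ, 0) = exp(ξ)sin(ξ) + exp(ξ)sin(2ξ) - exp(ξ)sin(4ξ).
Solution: Substitute u = exp(ξ)w, i.e. w = exp(-ξ)u.
By the product rule, u_ξ = exp(ξ)(w_ξ + w), u_ξξ = exp(ξ)(w_ξξ + 2w_ξ + w), u_t = exp(ξ)w_t.
Substituting into the PDE and dividing by exp(ξ): w_t = (w_ξξ + 2w_ξ + w) - 2(w_ξ + w) + w.
The lower-order terms cancel, leaving the standard heat equation w_t = w_ξξ.
Initial data for w: w(ξ,0) = exp(-ξ)u(ξ,0) = sin(ξ) + sin(2ξ) - sin(4ξ). The boundary conditions carry over: w(0,t) = w(π,t) = 0.
Solve for w:
  Using separation of variables w = X(ξ)T(t):
  Eigenfunctions: sin(nξ), n = 1, 2, 3, ...
  General solution: w(ξ, t) = Σ c_n sin(nξ) exp(-n² t)
  Matching w(ξ,0) = sin(ξ) + sin(2ξ) - sin(4ξ) term by term: c_1=1, c_2=1, c_4=-1.
Hence w(ξ,t) = exp(-t)sin(ξ) + exp(-4t)sin(2ξ) - exp(-16t)sin(4ξ).
Transform back: u(ξ,t) = exp(ξ)w(ξ,t).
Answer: u(ξ, t) = exp(-t)exp(ξ)sin(ξ) + exp(-4t)exp(ξ)sin(2ξ) - exp(-16t)exp(ξ)sin(4ξ)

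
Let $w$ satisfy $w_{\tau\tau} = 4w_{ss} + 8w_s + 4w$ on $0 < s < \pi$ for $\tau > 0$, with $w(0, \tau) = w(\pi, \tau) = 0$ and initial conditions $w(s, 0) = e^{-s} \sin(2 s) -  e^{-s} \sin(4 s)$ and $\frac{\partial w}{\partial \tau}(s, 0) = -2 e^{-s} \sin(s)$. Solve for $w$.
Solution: Substitute $w = e^{-s}u$, i.e. $u = e^{s}w$.
By the product rule, $w_s = e^{-s}(u_s - u)$, $w_{ss} = e^{-s}(u_{ss} - 2u_s + u)$, $w_{\tau\tau} = e^{-s}u_{\tau\tau}$.
Substituting into the PDE and dividing by $e^{-s}$: $u_{\tau\tau} = 4(u_{ss} - 2u_s + u) + 8(u_s - u) + 4u$.
The lower-order terms cancel, leaving the standard wave equation $u_{\tau\tau} = 4u_{ss}$.
Initial data for $u$: $u(s,0) = e^{s}w(s,0) = \sin(2 s) - \sin(4 s)$; $u_{\tau}(s,0) = e^{s}w_{\tau}(s,0) = -2 \sin(s)$. The boundary conditions carry over: $u(0,\tau) = u(\pi,\tau) = 0$.
Solve for $u$:
  Using separation of variables $u = X(s)T(\tau)$:
  Eigenfunctions: $\sin(ns)$, $n = 1, 2, 3, \ldots$
  General solution: $u(s, \tau) = \sum [A_n \cos(2n \tau) + B_n \sin(2n \tau)] \sin(ns)$
  From $u(s,0) = \sin(2 s) - \sin(4 s)$: $A_2=1, A_4=-1$. From $u_{\tau}(s,0) = -2 \sin(s)$, using $u_{\tau}(s,0) = \sum \omega_n B_n \sin(ns)$ with $\omega_n = 2n$: $B_1 = (-2)/2 = -1$.
Hence $u(s,\tau) = - \sin(s) \sin(2 \tau) + \sin(2 s) \cos(4 \tau) - \sin(4 s) \cos(8 \tau)$.
Transform back: $w(s,\tau) = e^{-s}u(s,\tau)$.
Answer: $w(s, \tau) = - e^{-s} \sin(2 \tau) \sin(s) + e^{-s} \sin(2 s) \cos(4 \tau) -  e^{-s} \sin(4 s) \cos(8 \tau)$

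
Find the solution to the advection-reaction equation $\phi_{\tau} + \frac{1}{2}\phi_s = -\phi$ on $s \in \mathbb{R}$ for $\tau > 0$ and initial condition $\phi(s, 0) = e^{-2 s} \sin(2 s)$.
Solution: Substitute $\phi = e^{-2s}u$.
Then $\phi_s = e^{-2s}(u_s - 2u)$, $\phi_{\tau} = e^{-2s}u_{\tau}$; substituting and dividing by $e^{-2s}$, the lower-order terms cancel: $u_{\tau} + \frac{1}{2}u_s = 0$ (standard advection equation).
Data for $u$: $u(s,0) = e^{2s}\phi(s,0) = \sin(2 s)$.
By characteristics ($ds/d\tau = 1/2$), $u(s,\tau) = f(s - \frac{1}{2}\tau)$ with $f = u( \cdot , 0)$.
So $u(s,\tau) = \sin(2 s - \tau)$, and $\phi(s,\tau) = e^{-2s}u(s,\tau)$.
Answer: $\phi(s, \tau) = - e^{-2 s} \sin(\tau - 2 s)$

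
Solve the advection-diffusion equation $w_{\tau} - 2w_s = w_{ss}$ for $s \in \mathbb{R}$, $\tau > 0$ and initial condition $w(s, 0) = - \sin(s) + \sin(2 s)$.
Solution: Change to a moving frame: let $\eta = s + 2\tau$, $\sigma = \tau$ and write $w(s,\tau) = u(\eta,\sigma)$.
By the chain rule $w_{\tau} = u_{\sigma} + 2u_{\eta}$, $w_s = u_{\eta}$, $w_{ss} = u_{\eta\eta}$.
Then $w_{\tau} - 2w_s = u_{\sigma}$: the advection term cancels and the PDE becomes the heat equation $u_{\sigma} = u_{\eta\eta}$ on $\eta \in \mathbb{R}$.
Initial data: $u(\eta,0) = w(\eta,0) = - \sin(\eta) + \sin(2 \eta)$.
On $\eta \in \mathbb{R}$ each mode satisfies $(\sin(n\eta))'' = -n^2 \sin(n\eta)$, so $e^{-n^2\sigma} \sin(n\eta)$ solves the heat equation; by superposition $u(\eta,\sigma) = \sum c_n e^{-n^2\sigma} \sin(n\eta)$.
Reading off the coefficients: $c_1=-1, c_2=1$, so $u(\eta,\sigma) = - e^{-\sigma} \sin(\eta) + e^{-4 \sigma} \sin(2 \eta)$.
Substituting back $\eta = s + 2\tau$, $\sigma = \tau$: $w(s,\tau) = u(s + 2\tau, \tau)$.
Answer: $w(s, \tau) = - e^{-\tau} \sin(2 \tau + s) + e^{-4 \tau} \sin(4 \tau + 2 s)$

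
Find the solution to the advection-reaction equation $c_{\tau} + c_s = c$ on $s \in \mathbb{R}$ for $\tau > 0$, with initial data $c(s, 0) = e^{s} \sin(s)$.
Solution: Substitute $c = e^{s}u$, i.e. $u = e^{-s}c$.
By the product rule, $c_s = e^{s}(u_s + u)$, $c_{\tau} = e^{s}u_{\tau}$.
Substituting into the PDE and dividing by $e^{s}$: $u_{\tau} + (u_s + u) = u$.
The lower-order terms cancel, leaving the standard advection equation $u_{\tau} + u_s = 0$.
Initial data for $u$: $u(s,0) = e^{-s}c(s,0) = \sin(s)$.
Solve for $u$:
  By method of characteristics (waves move right with speed 1):
  Along characteristics $s - \tau =$ const, $u$ is constant, so $u(s,\tau) = f(s - \tau)$ with $f = u( \cdot , 0)$.
Hence $u(s,\tau) = \sin(s - \tau)$.
Transform back: $c(s,\tau) = e^{s}u(s,\tau)$.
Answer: $c(s, \tau) = - e^{s} \sin(\tau - s)$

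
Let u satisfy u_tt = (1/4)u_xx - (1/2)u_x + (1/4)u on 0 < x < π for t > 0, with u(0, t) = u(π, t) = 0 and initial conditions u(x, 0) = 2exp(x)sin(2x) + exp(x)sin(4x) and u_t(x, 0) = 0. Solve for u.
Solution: Substitute u = exp(x)w.
Then u_x = exp(x)(w_x + w), u_xx = exp(x)(w_xx + 2w_x + w), u_tt = exp(x)w_tt; substituting and dividing by exp(x), the lower-order terms cancel: w_tt = (1/4)w_xx (standard wave equation).
Data for w: w(x,0) = exp(-x)u(x,0) = 2sin(2x) + sin(4x); w_t(x,0) = exp(-x)u_t(x,0) = 0. The boundary conditions carry over: w(0,t) = w(π,t) = 0.
Separating variables: w = Σ [A_n cos(ω_n t) + B_n sin(ω_n t)] sin(nx), ω_n = n/2. From ICs: A_2=2, A_4=1.
So w(x,t) = 2sin(2x)cos(t) + sin(4x)cos(2t), and u(x,t) = exp(x)w(x,t).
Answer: u(x, t) = 2exp(x)sin(2x)cos(t) + exp(x)sin(4x)cos(2t)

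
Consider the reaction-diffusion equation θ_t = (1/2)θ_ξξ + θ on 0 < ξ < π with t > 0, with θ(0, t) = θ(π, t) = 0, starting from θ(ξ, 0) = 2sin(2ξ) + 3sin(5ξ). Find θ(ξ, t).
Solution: Substitute θ = exp(t)u.
Then θ_t = exp(t)(u_t + u), θ_ξξ = exp(t)u_ξξ; substituting and dividing by exp(t), the lower-order terms cancel: u_t = (1/2)u_ξξ (standard heat equation).
Data for u: u(ξ,0) = θ(ξ,0) = 2sin(2ξ) + 3sin(5ξ). The boundary conditions carry over: u(0,t) = u(π,t) = 0.
Separating variables: u = Σ c_n exp(-n²t/2) sin(nξ). From u(ξ,0) = 2sin(2ξ) + 3sin(5ξ): c_2=2, c_5=3.
So u(ξ,t) = 2exp(-2t)sin(2ξ) + 3exp(-25t/2)sin(5ξ), and θ(ξ,t) = exp(t)u(ξ,t).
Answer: θ(ξ, t) = 2exp(-t)sin(2ξ) + 3exp(-23t/2)sin(5ξ)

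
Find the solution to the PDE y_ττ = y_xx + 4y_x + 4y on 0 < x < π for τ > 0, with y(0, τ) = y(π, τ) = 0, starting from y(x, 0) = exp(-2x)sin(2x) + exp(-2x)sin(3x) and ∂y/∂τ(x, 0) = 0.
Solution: Substitute y = exp(-2x)u.
Then y_x = exp(-2x)(u_x - 2u), y_xx = exp(-2x)(u_xx - 4u_x + 4u), y_ττ = exp(-2x)u_ττ; substituting and dividing by exp(-2x), the lower-order terms cancel: u_ττ = u_xx (standard wave equation).
Data for u: u(x,0) = exp(2x)y(x,0) = sin(2x) + sin(3x); u_τ(x,0) = exp(2x)y_τ(x,0) = 0. The boundary conditions carry over: u(0,τ) = u(π,τ) = 0.
Separating variables: u = Σ [A_n cos(ω_n τ) + B_n sin(ω_n τ)] sin(nx), ω_n = n. From ICs: A_2=1, A_3=1.
So u(x,τ) = sin(2x)cos(2τ) + sin(3x)cos(3τ), and y(x,τ) = exp(-2x)u(x,τ).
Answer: y(x, τ) = exp(-2x)sin(2x)cos(2τ) + exp(-2x)sin(3x)cos(3τ)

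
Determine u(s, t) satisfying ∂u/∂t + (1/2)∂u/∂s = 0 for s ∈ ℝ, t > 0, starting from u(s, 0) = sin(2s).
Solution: By characteristics (ds/dt = 1/2), u(s,t) = f(s - (1/2)t) with f = u(·, 0).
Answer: u(s, t) = sin(2s - t)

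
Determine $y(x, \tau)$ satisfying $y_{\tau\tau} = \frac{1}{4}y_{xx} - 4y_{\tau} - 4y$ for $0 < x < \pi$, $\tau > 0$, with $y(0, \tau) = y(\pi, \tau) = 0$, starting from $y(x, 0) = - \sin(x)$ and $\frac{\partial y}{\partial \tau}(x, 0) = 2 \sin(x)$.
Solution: Substitute $y = e^{-2\tau}u$.
Then $y_{\tau} = e^{-2\tau}(u_{\tau} - 2u)$, $y_{\tau\tau} = e^{-2\tau}(u_{\tau\tau} - 4u_{\tau} + 4u)$, $y_{xx} = e^{-2\tau}u_{xx}$; substituting and dividing by $e^{-2\tau}$, the lower-order terms cancel: $u_{\tau\tau} = \frac{1}{4}u_{xx}$ (standard wave equation).
Data for $u$: $u(x,0) = y(x,0) = - \sin(x)$; $u_{\tau}(x,0) = y_{\tau}(x,0) + 2y(x,0) = 0$. The boundary conditions carry over: $u(0,\tau) = u(\pi,\tau) = 0$.
Separating variables: $u = \sum [A_n \cos(\omega_n \tau) + B_n \sin(\omega_n \tau)] \sin(nx)$, $\omega_n = n/2$. From ICs: $A_1=-1$.
So $u(x,\tau) = - \sin(x) \cos(\tau/2)$, and $y(x,\tau) = e^{-2\tau}u(x,\tau)$.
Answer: $y(x, \tau) = - e^{-2 \tau} \sin(x) \cos(\tau/2)$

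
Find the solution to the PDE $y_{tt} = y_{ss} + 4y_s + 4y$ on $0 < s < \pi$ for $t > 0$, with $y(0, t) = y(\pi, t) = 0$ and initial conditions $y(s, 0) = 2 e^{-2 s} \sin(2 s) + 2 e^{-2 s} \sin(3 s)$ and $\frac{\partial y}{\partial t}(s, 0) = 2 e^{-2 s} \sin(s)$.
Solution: Substitute $y = e^{-2s}u$, i.e. $u = e^{2s}y$.
By the product rule, $y_s = e^{-2s}(u_s - 2u)$, $y_{ss} = e^{-2s}(u_{ss} - 4u_s + 4u)$, $y_{tt} = e^{-2s}u_{tt}$.
Substituting into the PDE and dividing by $e^{-2s}$: $u_{tt} = (u_{ss} - 4u_s + 4u) + 4(u_s - 2u) + 4u$.
The lower-order terms cancel, leaving the standard wave equation $u_{tt} = u_{ss}$.
Initial data for $u$: $u(s,0) = e^{2s}y(s,0) = 2 \sin(2 s) + 2 \sin(3 s)$; $u_t(s,0) = e^{2s}y_t(s,0) = 2 \sin(s)$. The boundary conditions carry over: $u(0,t) = u(\pi,t) = 0$.
Solve for $u$:
  Using separation of variables $u = X(s)T(t)$:
  Eigenfunctions: $\sin(ns)$, $n = 1, 2, 3, \ldots$
  General solution: $u(s, t) = \sum [A_n \cos(n t) + B_n \sin(n t)] \sin(ns)$
  From $u(s,0) = 2 \sin(2 s) + 2 \sin(3 s)$: $A_2=2, A_3=2$. From $u_t(s,0) = 2 \sin(s)$, using $u_t(s,0) = \sum \omega_n B_n \sin(ns)$ with $\omega_n = n$: $B_1 = 2/1 = 2$.
Hence $u(s,t) = 2 \sin(s) \sin(t) + 2 \sin(2 s) \cos(2 t) + 2 \sin(3 s) \cos(3 t)$.
Transform back: $y(s,t) = e^{-2s}u(s,t)$.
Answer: $y(s, t) = 2 e^{-2 s} \sin(s) \sin(t) + 2 e^{-2 s} \sin(2 s) \cos(2 t) + 2 e^{-2 s} \sin(3 s) \cos(3 t)$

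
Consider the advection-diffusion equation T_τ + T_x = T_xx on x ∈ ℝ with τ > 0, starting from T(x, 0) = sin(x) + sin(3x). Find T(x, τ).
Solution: Change to a moving frame: let η = x - τ, σ = τ and write T(x,τ) = u(η,σ).
By the chain rule T_τ = u_σ - u_η, T_x = u_η, T_xx = u_ηη.
Then T_τ + T_x = u_σ: the advection term cancels and the PDE becomes the heat equation u_σ = u_ηη on η ∈ ℝ.
Initial data: u(η,0) = T(η,0) = sin(η) + sin(3η).
On η ∈ ℝ each mode satisfies (sin(nη))″ = -n² sin(nη), so exp(-n²σ) sin(nη) solves the heat equation; by superposition u(η,σ) = Σ c_n exp(-n²σ) sin(nη).
Reading off the coefficients: c_1=1, c_3=1, so u(η,σ) = exp(-σ)sin(η) + exp(-9σ)sin(3η).
Substituting back η = x - τ, σ = τ: T(x,τ) = u(x - τ, τ).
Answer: T(x, τ) = exp(-τ)sin(x - τ) + exp(-9τ)sin(3x - 3τ)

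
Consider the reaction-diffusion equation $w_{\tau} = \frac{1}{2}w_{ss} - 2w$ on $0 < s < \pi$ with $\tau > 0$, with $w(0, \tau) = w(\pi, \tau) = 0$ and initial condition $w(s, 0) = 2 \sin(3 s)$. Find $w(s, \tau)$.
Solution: Substitute $w = e^{-2\tau}u$, i.e. $u = e^{2\tau}w$.
By the product rule, $w_{\tau} = e^{-2\tau}(u_{\tau} - 2u)$, $w_{ss} = e^{-2\tau}u_{ss}$.
Substituting into the PDE and dividing by $e^{-2\tau}$: $u_{\tau} - 2u = \frac{1}{2}u_{ss} - 2u$.
The lower-order terms cancel, leaving the standard heat equation $u_{\tau} = \frac{1}{2}u_{ss}$.
Initial data for $u$: $u(s,0) = w(s,0) = 2 \sin(3 s)$. The boundary conditions carry over: $u(0,\tau) = u(\pi,\tau) = 0$.
Solve for $u$:
  Using separation of variables $u = X(s)T(\tau)$:
  Eigenfunctions: $\sin(ns)$, $n = 1, 2, 3, \ldots$
  General solution: $u(s, \tau) = \sum c_n \sin(ns) e^{-n^2 \tau/2}$
  Matching $u(s,0) = 2 \sin(3 s)$ term by term: $c_3=2$.
Hence $u(s,\tau) = 2 e^{-9 \tau/2} \sin(3 s)$.
Transform back: $w(s,\tau) = e^{-2\tau}u(s,\tau)$.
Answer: $w(s, \tau) = 2 e^{-13 \tau/2} \sin(3 s)$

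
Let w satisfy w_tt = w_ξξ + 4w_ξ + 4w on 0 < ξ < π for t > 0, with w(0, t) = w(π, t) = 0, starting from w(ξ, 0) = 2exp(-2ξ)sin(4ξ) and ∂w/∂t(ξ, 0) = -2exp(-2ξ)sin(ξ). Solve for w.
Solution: Substitute w = exp(-2ξ)u, i.e. u = exp(2ξ)w.
By the product rule, w_ξ = exp(-2ξ)(u_ξ - 2u), w_ξξ = exp(-2ξ)(u_ξξ - 4u_ξ + 4u), w_tt = exp(-2ξ)u_tt.
Substituting into the PDE and dividing by exp(-2ξ): u_tt = (u_ξξ - 4u_ξ + 4u) + 4(u_ξ - 2u) + 4u.
The lower-order terms cancel, leaving the standard wave equation u_tt = u_ξξ.
Initial data for u: u(ξ,0) = exp(2ξ)w(ξ,0) = 2sin(4ξ); u_t(ξ,0) = exp(2ξ)w_t(ξ,0) = -2sin(ξ). The boundary conditions carry over: u(0,t) = u(π,t) = 0.
Solve for u:
  Using separation of variables u = X(ξ)T(t):
  Eigenfunctions: sin(nξ), n = 1, 2, 3, ...
  General solution: u(ξ, t) = Σ [A_n cos(n t) + B_n sin(n t)] sin(nξ)
  From u(ξ,0) = 2sin(4ξ): A_4=2. From u_t(ξ,0) = -2sin(ξ), using u_t(ξ,0) = Σ ω_n B_n sin(nξ) with ω_n = n: B_1 = (-2)/1 = -2.
Hence u(ξ,t) = -2sin(t)sin(ξ) + 2sin(4ξ)cos(4t).
Transform back: w(ξ,t) = exp(-2ξ)u(ξ,t).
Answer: w(ξ, t) = -2exp(-2ξ)sin(t)sin(ξ) + 2exp(-2ξ)sin(4ξ)cos(4t)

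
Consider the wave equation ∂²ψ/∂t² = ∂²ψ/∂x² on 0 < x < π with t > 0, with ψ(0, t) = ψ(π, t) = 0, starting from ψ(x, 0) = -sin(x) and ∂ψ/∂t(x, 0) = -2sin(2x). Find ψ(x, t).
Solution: Using separation of variables ψ = X(x)T(t):
Eigenfunctions: sin(nx), n = 1, 2, 3, ...
General solution: ψ(x, t) = Σ [A_n cos(n t) + B_n sin(n t)] sin(nx)
From ψ(x,0) = -sin(x): A_1=-1. From ψ_t(x,0) = -2sin(2x), using ψ_t(x,0) = Σ ω_n B_n sin(nx) with ω_n = n: B_2 = (-2)/2 = -1.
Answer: ψ(x, t) = -sin(2t)sin(2x) - sin(x)cos(t)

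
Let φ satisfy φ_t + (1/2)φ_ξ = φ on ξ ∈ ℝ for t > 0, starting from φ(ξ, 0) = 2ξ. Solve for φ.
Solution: Substitute φ = exp(t)u, i.e. u = exp(-t)φ.
By the product rule, φ_t = exp(t)(u_t + u), φ_ξ = exp(t)u_ξ.
Substituting into the PDE and dividing by exp(t): u_t + u + (1/2)u_ξ = u.
The lower-order terms cancel, leaving the standard advection equation u_t + (1/2)u_ξ = 0.
Initial data for u: u(ξ,0) = φ(ξ,0) = 2ξ.
Solve for u:
  By method of characteristics (waves move right with speed 1/2):
  Along characteristics ξ - (1/2)t = const, u is constant, so u(ξ,t) = f(ξ - (1/2)t) with f = u(·, 0).
Hence u(ξ,t) = -t + 2ξ.
Transform back: φ(ξ,t) = exp(t)u(ξ,t).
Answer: φ(ξ, t) = -texp(t) + 2ξexp(t)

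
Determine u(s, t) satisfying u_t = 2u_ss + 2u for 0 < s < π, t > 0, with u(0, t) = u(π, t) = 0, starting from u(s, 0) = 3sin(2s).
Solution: Substitute u = exp(2t)w.
Then u_t = exp(2t)(w_t + 2w), u_ss = exp(2t)w_ss; substituting and dividing by exp(2t), the lower-order terms cancel: w_t = 2w_ss (standard heat equation).
Data for w: w(s,0) = u(s,0) = 3sin(2s). The boundary conditions carry over: w(0,t) = w(π,t) = 0.
Separating variables: w = Σ c_n exp(-2n²t) sin(ns). From w(s,0) = 3sin(2s): c_2=3.
So w(s,t) = 3exp(-8t)sin(2s), and u(s,t) = exp(2t)w(s,t).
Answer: u(s, t) = 3exp(-6t)sin(2s)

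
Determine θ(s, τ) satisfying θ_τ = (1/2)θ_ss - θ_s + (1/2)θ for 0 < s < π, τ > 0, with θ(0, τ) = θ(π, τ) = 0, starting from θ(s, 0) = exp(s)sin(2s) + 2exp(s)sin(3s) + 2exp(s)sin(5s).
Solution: Substitute θ = exp(s)u.
Then θ_s = exp(s)(u_s + u), θ_ss = exp(s)(u_ss + 2u_s + u), θ_τ = exp(s)u_τ; substituting and dividing by exp(s), the lower-order terms cancel: u_τ = (1/2)u_ss (standard heat equation).
Data for u: u(s,0) = exp(-s)θ(s,0) = sin(2s) + 2sin(3s) + 2sin(5s). The boundary conditions carry over: u(0,τ) = u(π,τ) = 0.
Separating variables: u = Σ c_n exp(-n²τ/2) sin(ns). From u(s,0) = sin(2s) + 2sin(3s) + 2sin(5s): c_2=1, c_3=2, c_5=2.
So u(s,τ) = exp(-2τ)sin(2s) + 2exp(-9τ/2)sin(3s) + 2exp(-25τ/2)sin(5s), and θ(s,τ) = exp(s)u(s,τ).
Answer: θ(s, τ) = exp(s)exp(-2τ)sin(2s) + 2exp(s)exp(-9τ/2)sin(3s) + 2exp(s)exp(-25τ/2)sin(5s)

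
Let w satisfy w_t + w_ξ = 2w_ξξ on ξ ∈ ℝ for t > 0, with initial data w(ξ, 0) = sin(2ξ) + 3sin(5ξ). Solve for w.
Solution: Change to a moving frame: let η = ξ - t, σ = t and write w(ξ,t) = u(η,σ).
By the chain rule w_t = u_σ - u_η, w_ξ = u_η, w_ξξ = u_ηη.
Then w_t + w_ξ = u_σ: the advection term cancels and the PDE becomes the heat equation u_σ = 2u_ηη on η ∈ ℝ.
Initial data: u(η,0) = w(η,0) = sin(2η) + 3sin(5η).
On η ∈ ℝ each mode satisfies (sin(nη))″ = -n² sin(nη), so exp(-2n²σ) sin(nη) solves the heat equation; by superposition u(η,σ) = Σ c_n exp(-2n²σ) sin(nη).
Reading off the coefficients: c_2=1, c_5=3, so u(η,σ) = exp(-8σ)sin(2η) + 3exp(-50σ)sin(5η).
Substituting back η = ξ - t, σ = t: w(ξ,t) = u(ξ - t, t).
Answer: w(ξ, t) = -exp(-8t)sin(2t - 2ξ) - 3exp(-50t)sin(5t - 5ξ)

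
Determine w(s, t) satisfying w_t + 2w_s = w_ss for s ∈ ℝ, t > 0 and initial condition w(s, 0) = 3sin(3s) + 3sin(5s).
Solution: Moving frame: η = s - 2t, σ = t, w = u(η,σ), so w_t = u_σ - 2u_η and w_ss = u_ηη.
Hence w_t + 2w_s = u_σ and the PDE becomes the heat equation u_σ = u_ηη on η ∈ ℝ.
Initial data: u(η,0) = w(η,0) = 3sin(3η) + 3sin(5η). Each mode sin(nη) decays as exp(-n²σ) on ℝ, so u(η,σ) = Σ c_n exp(-n²σ) sin(nη) with c_3=3, c_5=3: u(η,σ) = 3exp(-9σ)sin(3η) + 3exp(-25σ)sin(5η).
Substituting back: w(s,t) = u(s - 2t, t).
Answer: w(s, t) = 3exp(-9t)sin(3s - 6t) + 3exp(-25t)sin(5s - 10t)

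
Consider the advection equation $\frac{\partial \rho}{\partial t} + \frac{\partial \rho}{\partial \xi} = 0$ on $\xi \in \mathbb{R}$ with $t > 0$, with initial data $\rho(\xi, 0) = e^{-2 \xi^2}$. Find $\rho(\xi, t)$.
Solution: By characteristics ($d\xi/dt = 1$), $\rho(\xi,t) = f(\xi - t)$ with $f = \rho( \cdot , 0)$.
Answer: $\rho(\xi, t) = e^{-2 (\xi - t)^2}$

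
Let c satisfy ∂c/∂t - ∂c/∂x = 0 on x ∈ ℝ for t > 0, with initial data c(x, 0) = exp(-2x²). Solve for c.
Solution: By characteristics (dx/dt = -1), c(x,t) = f(x + t) with f = c(·, 0).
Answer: c(x, t) = exp(-2(t + x)²)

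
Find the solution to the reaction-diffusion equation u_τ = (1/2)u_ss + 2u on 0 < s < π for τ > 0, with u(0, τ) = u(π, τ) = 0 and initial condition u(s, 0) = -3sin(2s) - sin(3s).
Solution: Substitute u = exp(2τ)w.
Then u_τ = exp(2τ)(w_τ + 2w), u_ss = exp(2τ)w_ss; substituting and dividing by exp(2τ), the lower-order terms cancel: w_τ = (1/2)w_ss (standard heat equation).
Data for w: w(s,0) = u(s,0) = -3sin(2s) - sin(3s). The boundary conditions carry over: w(0,τ) = w(π,τ) = 0.
Separating variables: w = Σ c_n exp(-n²τ/2) sin(ns). From w(s,0) = -3sin(2s) - sin(3s): c_2=-3, c_3=-1.
So w(s,τ) = -3exp(-2τ)sin(2s) - exp(-9τ/2)sin(3s), and u(s,τ) = exp(2τ)w(s,τ).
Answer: u(s, τ) = -3sin(2s) - exp(-5τ/2)sin(3s)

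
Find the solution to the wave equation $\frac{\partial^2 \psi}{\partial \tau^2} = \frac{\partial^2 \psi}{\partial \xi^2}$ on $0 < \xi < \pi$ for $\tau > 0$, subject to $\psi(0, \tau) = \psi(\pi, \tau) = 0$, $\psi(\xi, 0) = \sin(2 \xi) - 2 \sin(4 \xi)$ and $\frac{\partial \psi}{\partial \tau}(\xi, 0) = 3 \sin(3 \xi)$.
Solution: Using separation of variables $\psi = X(\xi)T(\tau)$:
Eigenfunctions: $\sin(n\xi)$, $n = 1, 2, 3, \ldots$
General solution: $\psi(\xi, \tau) = \sum [A_n \cos(n \tau) + B_n \sin(n \tau)] \sin(n\xi)$
From $\psi(\xi,0) = \sin(2 \xi) - 2 \sin(4 \xi)$: $A_2=1, A_4=-2$. From $\psi_{\tau}(\xi,0) = 3 \sin(3 \xi)$, using $\psi_{\tau}(\xi,0) = \sum \omega_n B_n \sin(n\xi)$ with $\omega_n = n$: $B_3 = 3/3 = 1$.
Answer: $\psi(\xi, \tau) = \sin(3 \tau) \sin(3 \xi) + \sin(2 \xi) \cos(2 \tau) - 2 \sin(4 \xi) \cos(4 \tau)$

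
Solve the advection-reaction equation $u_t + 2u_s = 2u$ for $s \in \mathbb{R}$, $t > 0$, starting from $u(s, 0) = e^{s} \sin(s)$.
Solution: Substitute $u = e^{s}w$.
Then $u_s = e^{s}(w_s + w)$, $u_t = e^{s}w_t$; substituting and dividing by $e^{s}$, the lower-order terms cancel: $w_t + 2w_s = 0$ (standard advection equation).
Data for $w$: $w(s,0) = e^{-s}u(s,0) = \sin(s)$.
By characteristics ($ds/dt = 2$), $w(s,t) = f(s - 2t)$ with $f = w( \cdot , 0)$.
So $w(s,t) = \sin(s - 2 t)$, and $u(s,t) = e^{s}w(s,t)$.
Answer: $u(s, t) = e^{s} \sin(s - 2 t)$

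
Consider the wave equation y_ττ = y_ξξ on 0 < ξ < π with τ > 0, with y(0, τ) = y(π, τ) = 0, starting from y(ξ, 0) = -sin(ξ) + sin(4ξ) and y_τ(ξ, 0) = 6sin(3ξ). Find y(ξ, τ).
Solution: Using separation of variables y = X(ξ)T(τ):
Eigenfunctions: sin(nξ), n = 1, 2, 3, ...
General solution: y(ξ, τ) = Σ [A_n cos(n τ) + B_n sin(n τ)] sin(nξ)
From y(ξ,0) = -sin(ξ) + sin(4ξ): A_1=-1, A_4=1. From y_τ(ξ,0) = 6sin(3ξ), using y_τ(ξ,0) = Σ ω_n B_n sin(nξ) with ω_n = n: B_3 = 6/3 = 2.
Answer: y(ξ, τ) = -sin(ξ)cos(τ) + 2sin(3ξ)sin(3τ) + sin(4ξ)cos(4τ)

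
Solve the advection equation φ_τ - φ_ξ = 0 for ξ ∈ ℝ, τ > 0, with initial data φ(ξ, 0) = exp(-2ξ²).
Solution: By characteristics (dξ/dτ = -1), φ(ξ,τ) = f(ξ + τ) with f = φ(·, 0).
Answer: φ(ξ, τ) = exp(-2(ξ + τ)²)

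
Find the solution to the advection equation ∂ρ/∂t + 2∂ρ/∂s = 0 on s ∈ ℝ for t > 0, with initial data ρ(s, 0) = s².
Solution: By method of characteristics (waves move right with speed 2):
Along characteristics s - 2t = const, ρ is constant, so ρ(s,t) = f(s - 2t) with f = ρ(·, 0).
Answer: ρ(s, t) = s² - 4st + 4t²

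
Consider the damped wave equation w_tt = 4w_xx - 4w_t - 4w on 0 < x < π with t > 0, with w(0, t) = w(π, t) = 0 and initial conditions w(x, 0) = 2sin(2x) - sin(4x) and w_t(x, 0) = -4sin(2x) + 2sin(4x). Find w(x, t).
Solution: Substitute w = exp(-2t)u.
Then w_t = exp(-2t)(u_t - 2u), w_tt = exp(-2t)(u_tt - 4u_t + 4u), w_xx = exp(-2t)u_xx; substituting and dividing by exp(-2t), the lower-order terms cancel: u_tt = 4u_xx (standard wave equation).
Data for u: u(x,0) = w(x,0) = 2sin(2x) - sin(4x); u_t(x,0) = w_t(x,0) + 2w(x,0) = 0. The boundary conditions carry over: u(0,t) = u(π,t) = 0.
Separating variables: u = Σ [A_n cos(ω_n t) + B_n sin(ω_n t)] sin(nx), ω_n = 2n. From ICs: A_2=2, A_4=-1.
So u(x,t) = 2sin(2x)cos(4t) - sin(4x)cos(8t), and w(x,t) = exp(-2t)u(x,t).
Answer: w(x, t) = 2exp(-2t)sin(2x)cos(4t) - exp(-2t)sin(4x)cos(8t)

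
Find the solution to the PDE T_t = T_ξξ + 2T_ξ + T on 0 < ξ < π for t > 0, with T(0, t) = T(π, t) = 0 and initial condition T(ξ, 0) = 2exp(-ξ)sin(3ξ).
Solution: Substitute T = exp(-ξ)u.
Then T_ξ = exp(-ξ)(u_ξ - u), T_ξξ = exp(-ξ)(u_ξξ - 2u_ξ + u), T_t = exp(-ξ)u_t; substituting and dividing by exp(-ξ), the lower-order terms cancel: u_t = u_ξξ (standard heat equation).
Data for u: u(ξ,0) = exp(ξ)T(ξ,0) = 2sin(3ξ). The boundary conditions carry over: u(0,t) = u(π,t) = 0.
Separating variables: u = Σ c_n exp(-n²t) sin(nξ). From u(ξ,0) = 2sin(3ξ): c_3=2.
So u(ξ,t) = 2exp(-9t)sin(3ξ), and T(ξ,t) = exp(-ξ)u(ξ,t).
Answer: T(ξ, t) = 2exp(-9t)exp(-ξ)sin(3ξ)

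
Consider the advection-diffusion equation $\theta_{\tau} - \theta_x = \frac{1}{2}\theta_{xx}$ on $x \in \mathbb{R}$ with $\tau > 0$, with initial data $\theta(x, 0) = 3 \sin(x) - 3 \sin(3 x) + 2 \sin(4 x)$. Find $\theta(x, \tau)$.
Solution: Change to a moving frame: let $\eta = x + \tau$, $\sigma = \tau$ and write $\theta(x,\tau) = u(\eta,\sigma)$.
By the chain rule $\theta_{\tau} = u_{\sigma} + u_{\eta}$, $\theta_x = u_{\eta}$, $\theta_{xx} = u_{\eta\eta}$.
Then $\theta_{\tau} - \theta_x = u_{\sigma}$: the advection term cancels and the PDE becomes the heat equation $u_{\sigma} = \frac{1}{2}u_{\eta\eta}$ on $\eta \in \mathbb{R}$.
Initial data: $u(\eta,0) = \theta(\eta,0) = 3 \sin(\eta) - 3 \sin(3 \eta) + 2 \sin(4 \eta)$.
On $\eta \in \mathbb{R}$ each mode satisfies $(\sin(n\eta))'' = -n^2 \sin(n\eta)$, so $e^{-n^2\sigma/2} \sin(n\eta)$ solves the heat equation; by superposition $u(\eta,\sigma) = \sum c_n e^{-n^2\sigma/2} \sin(n\eta)$.
Reading off the coefficients: $c_1=3, c_3=-3, c_4=2$, so $u(\eta,\sigma) = 2 e^{-8 \sigma} \sin(4 \eta) + 3 e^{-\sigma/2} \sin(\eta) - 3 e^{-9 \sigma/2} \sin(3 \eta)$.
Substituting back $\eta = x + \tau$, $\sigma = \tau$: $\theta(x,\tau) = u(x + \tau, \tau)$.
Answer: $\theta(x, \tau) = 2 e^{-8 \tau} \sin(4 \tau + 4 x) + 3 e^{-\tau/2} \sin(\tau + x) - 3 e^{-9 \tau/2} \sin(3 \tau + 3 x)$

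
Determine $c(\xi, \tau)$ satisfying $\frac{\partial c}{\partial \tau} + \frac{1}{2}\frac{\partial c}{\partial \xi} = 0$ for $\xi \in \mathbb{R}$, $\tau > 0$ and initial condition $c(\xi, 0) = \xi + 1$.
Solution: By method of characteristics (waves move right with speed 1/2):
Along characteristics $\xi - \frac{1}{2}\tau =$ const, $c$ is constant, so $c(\xi,\tau) = f(\xi - \frac{1}{2}\tau)$ with $f = c( \cdot , 0)$.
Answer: $c(\xi, \tau) = -\frac{1}{2} \tau + \xi + 1$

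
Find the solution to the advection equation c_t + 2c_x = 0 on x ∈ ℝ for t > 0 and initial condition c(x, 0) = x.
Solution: By method of characteristics (waves move right with speed 2):
Along characteristics x - 2t = const, c is constant, so c(x,t) = f(x - 2t) with f = c(·, 0).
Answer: c(x, t) = -2t + x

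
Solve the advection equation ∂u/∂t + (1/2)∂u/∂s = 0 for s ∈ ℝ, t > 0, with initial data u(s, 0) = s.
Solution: By method of characteristics (waves move right with speed 1/2):
Along characteristics s - (1/2)t = const, u is constant, so u(s,t) = f(s - (1/2)t) with f = u(·, 0).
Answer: u(s, t) = s - (1/2)t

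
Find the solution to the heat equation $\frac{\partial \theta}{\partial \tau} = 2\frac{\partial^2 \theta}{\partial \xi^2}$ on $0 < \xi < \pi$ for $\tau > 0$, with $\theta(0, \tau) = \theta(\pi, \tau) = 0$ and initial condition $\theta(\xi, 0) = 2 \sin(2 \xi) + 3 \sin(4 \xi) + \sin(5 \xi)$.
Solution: Using separation of variables $\theta = X(\xi)G(\tau)$:
Eigenfunctions: $\sin(n\xi)$, $n = 1, 2, 3, \ldots$
General solution: $\theta(\xi, \tau) = \sum c_n \sin(n\xi) e^{-2n^2 \tau}$
Matching $\theta(\xi,0) = 2 \sin(2 \xi) + 3 \sin(4 \xi) + \sin(5 \xi)$ term by term: $c_2=2, c_4=3, c_5=1$.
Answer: $\theta(\xi, \tau) = 2 e^{-8 \tau} \sin(2 \xi) + 3 e^{-32 \tau} \sin(4 \xi) + e^{-50 \tau} \sin(5 \xi)$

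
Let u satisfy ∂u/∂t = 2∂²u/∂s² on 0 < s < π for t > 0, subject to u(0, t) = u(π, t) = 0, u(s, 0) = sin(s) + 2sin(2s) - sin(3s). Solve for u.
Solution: Separating variables: u = Σ c_n exp(-2n²t) sin(ns). From u(s,0) = sin(s) + 2sin(2s) - sin(3s): c_1=1, c_2=2, c_3=-1.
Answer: u(s, t) = exp(-2t)sin(s) + 2exp(-8t)sin(2s) - exp(-18t)sin(3s)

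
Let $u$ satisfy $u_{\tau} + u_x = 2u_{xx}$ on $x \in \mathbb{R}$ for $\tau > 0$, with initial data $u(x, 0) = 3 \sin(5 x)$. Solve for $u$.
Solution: Moving frame: $\eta = x - \tau$, $\sigma = \tau$, $u = w(\eta,\sigma)$, so $u_{\tau} = w_{\sigma} - w_{\eta}$ and $u_{xx} = w_{\eta\eta}$.
Hence $u_{\tau} + u_x = w_{\sigma}$ and the PDE becomes the heat equation $w_{\sigma} = 2w_{\eta\eta}$ on $\eta \in \mathbb{R}$.
Initial data: $w(\eta,0) = u(\eta,0) = 3 \sin(5 \eta)$. Each mode $\sin(n\eta)$ decays as $e^{-2n^2\sigma}$ on $\mathbb{R}$, so $w(\eta,\sigma) = \sum c_n e^{-2n^2\sigma} \sin(n\eta)$ with $c_5=3$: $w(\eta,\sigma) = 3 e^{-50 \sigma} \sin(5 \eta)$.
Substituting back: $u(x,\tau) = w(x - \tau, \tau)$.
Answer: $u(x, \tau) = -3 e^{-50 \tau} \sin(5 \tau - 5 x)$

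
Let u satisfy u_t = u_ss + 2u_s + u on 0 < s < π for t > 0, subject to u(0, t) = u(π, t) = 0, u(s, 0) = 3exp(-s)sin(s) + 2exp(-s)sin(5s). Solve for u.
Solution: Substitute u = exp(-s)w.
Then u_s = exp(-s)(w_s - w), u_ss = exp(-s)(w_ss - 2w_s + w), u_t = exp(-s)w_t; substituting and dividing by exp(-s), the lower-order terms cancel: w_t = w_ss (standard heat equation).
Data for w: w(s,0) = exp(s)u(s,0) = 3sin(s) + 2sin(5s). The boundary conditions carry over: w(0,t) = w(π,t) = 0.
Separating variables: w = Σ c_n exp(-n²t) sin(ns). From w(s,0) = 3sin(s) + 2sin(5s): c_1=3, c_5=2.
So w(s,t) = 3exp(-t)sin(s) + 2exp(-25t)sin(5s), and u(s,t) = exp(-s)w(s,t).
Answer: u(s, t) = 3exp(-s)exp(-t)sin(s) + 2exp(-s)exp(-25t)sin(5s)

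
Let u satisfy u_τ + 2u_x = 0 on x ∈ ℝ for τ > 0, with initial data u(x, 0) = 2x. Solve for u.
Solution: By characteristics (dx/dτ = 2), u(x,τ) = f(x - 2τ) with f = u(·, 0).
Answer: u(x, τ) = 2x - 4τ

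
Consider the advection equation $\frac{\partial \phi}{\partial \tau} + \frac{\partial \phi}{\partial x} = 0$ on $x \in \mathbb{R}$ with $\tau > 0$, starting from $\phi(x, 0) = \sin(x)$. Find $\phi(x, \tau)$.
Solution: By method of characteristics (waves move right with speed 1):
Along characteristics $x - \tau =$ const, $\phi$ is constant, so $\phi(x,\tau) = f(x - \tau)$ with $f = \phi( \cdot , 0)$.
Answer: $\phi(x, \tau) = - \sin(\tau - x)$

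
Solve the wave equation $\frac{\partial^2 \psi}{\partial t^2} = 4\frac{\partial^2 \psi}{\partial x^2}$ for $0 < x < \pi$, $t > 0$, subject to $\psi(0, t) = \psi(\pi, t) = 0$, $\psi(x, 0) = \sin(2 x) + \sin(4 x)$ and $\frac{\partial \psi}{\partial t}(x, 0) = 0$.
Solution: Separating variables: $\psi = \sum [A_n \cos(\omega_n t) + B_n \sin(\omega_n t)] \sin(nx)$, $\omega_n = 2n$. From ICs: $A_2=1, A_4=1$.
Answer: $\psi(x, t) = \sin(2 x) \cos(4 t) + \sin(4 x) \cos(8 t)$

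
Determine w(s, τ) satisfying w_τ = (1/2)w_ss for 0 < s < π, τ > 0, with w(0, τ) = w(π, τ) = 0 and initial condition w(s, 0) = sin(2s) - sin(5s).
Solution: Separating variables: w = Σ c_n exp(-n²τ/2) sin(ns). From w(s,0) = sin(2s) - sin(5s): c_2=1, c_5=-1.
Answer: w(s, τ) = exp(-2τ)sin(2s) - exp(-25τ/2)sin(5s)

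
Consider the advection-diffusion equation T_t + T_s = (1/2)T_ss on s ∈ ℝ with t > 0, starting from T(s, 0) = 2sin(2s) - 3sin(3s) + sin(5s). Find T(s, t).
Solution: Moving frame: η = s - t, σ = t, T = u(η,σ), so T_t = u_σ - u_η and T_ss = u_ηη.
Hence T_t + T_s = u_σ and the PDE becomes the heat equation u_σ = (1/2)u_ηη on η ∈ ℝ.
Initial data: u(η,0) = T(η,0) = 2sin(2η) - 3sin(3η) + sin(5η). Each mode sin(nη) decays as exp(-n²σ/2) on ℝ, so u(η,σ) = Σ c_n exp(-n²σ/2) sin(nη) with c_2=2, c_3=-3, c_5=1: u(η,σ) = 2exp(-2σ)sin(2η) - 3exp(-9σ/2)sin(3η) + exp(-25σ/2)sin(5η).
Substituting back: T(s,t) = u(s - t, t).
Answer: T(s, t) = 2exp(-2t)sin(2s - 2t) - 3exp(-9t/2)sin(3s - 3t) + exp(-25t/2)sin(5s - 5t)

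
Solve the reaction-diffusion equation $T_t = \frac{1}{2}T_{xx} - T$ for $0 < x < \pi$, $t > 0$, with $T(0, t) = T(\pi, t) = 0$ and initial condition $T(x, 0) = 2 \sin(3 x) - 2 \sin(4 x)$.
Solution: Substitute $T = e^{-t}u$.
Then $T_t = e^{-t}(u_t - u)$, $T_{xx} = e^{-t}u_{xx}$; substituting and dividing by $e^{-t}$, the lower-order terms cancel: $u_t = \frac{1}{2}u_{xx}$ (standard heat equation).
Data for $u$: $u(x,0) = T(x,0) = 2 \sin(3 x) - 2 \sin(4 x)$. The boundary conditions carry over: $u(0,t) = u(\pi,t) = 0$.
Separating variables: $u = \sum c_n e^{-n^2t/2} \sin(nx)$. From $u(x,0) = 2 \sin(3 x) - 2 \sin(4 x)$: $c_3=2, c_4=-2$.
So $u(x,t) = -2 e^{-8 t} \sin(4 x) + 2 e^{-9 t/2} \sin(3 x)$, and $T(x,t) = e^{-t}u(x,t)$.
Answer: $T(x, t) = -2 e^{-9 t} \sin(4 x) + 2 e^{-11 t/2} \sin(3 x)$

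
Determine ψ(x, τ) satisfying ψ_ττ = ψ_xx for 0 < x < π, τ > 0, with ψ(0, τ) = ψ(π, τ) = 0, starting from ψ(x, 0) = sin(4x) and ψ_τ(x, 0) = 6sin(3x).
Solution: Using separation of variables ψ = X(x)T(τ):
Eigenfunctions: sin(nx), n = 1, 2, 3, ...
General solution: ψ(x, τ) = Σ [A_n cos(n τ) + B_n sin(n τ)] sin(nx)
From ψ(x,0) = sin(4x): A_4=1. From ψ_τ(x,0) = 6sin(3x), using ψ_τ(x,0) = Σ ω_n B_n sin(nx) with ω_n = n: B_3 = 6/3 = 2.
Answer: ψ(x, τ) = 2sin(3x)sin(3τ) + sin(4x)cos(4τ)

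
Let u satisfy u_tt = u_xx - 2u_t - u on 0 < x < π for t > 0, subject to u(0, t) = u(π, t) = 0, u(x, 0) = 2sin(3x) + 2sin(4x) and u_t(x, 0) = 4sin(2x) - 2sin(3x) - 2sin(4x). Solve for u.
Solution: Substitute u = exp(-t)w.
Then u_t = exp(-t)(w_t - w), u_tt = exp(-t)(w_tt - 2w_t + w), u_xx = exp(-t)w_xx; substituting and dividing by exp(-t), the lower-order terms cancel: w_tt = w_xx (standard wave equation).
Data for w: w(x,0) = u(x,0) = 2sin(3x) + 2sin(4x); w_t(x,0) = u_t(x,0) + u(x,0) = 4sin(2x). The boundary conditions carry over: w(0,t) = w(π,t) = 0.
Separating variables: w = Σ [A_n cos(ω_n t) + B_n sin(ω_n t)] sin(nx), ω_n = n. From ICs (B_n = velocity coefficient / ω_n): A_3=2, A_4=2, B_2=2.
So w(x,t) = 2sin(2t)sin(2x) + 2sin(3x)cos(3t) + 2sin(4x)cos(4t), and u(x,t) = exp(-t)w(x,t).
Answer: u(x, t) = 2exp(-t)sin(2t)sin(2x) + 2exp(-t)sin(3x)cos(3t) + 2exp(-t)sin(4x)cos(4t)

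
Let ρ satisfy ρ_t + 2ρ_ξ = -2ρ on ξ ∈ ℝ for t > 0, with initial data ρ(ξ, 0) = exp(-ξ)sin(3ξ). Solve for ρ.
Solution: Substitute ρ = exp(-ξ)u.
Then ρ_ξ = exp(-ξ)(u_ξ - u), ρ_t = exp(-ξ)u_t; substituting and dividing by exp(-ξ), the lower-order terms cancel: u_t + 2u_ξ = 0 (standard advection equation).
Data for u: u(ξ,0) = exp(ξ)ρ(ξ,0) = sin(3ξ).
By characteristics (dξ/dt = 2), u(ξ,t) = f(ξ - 2t) with f = u(·, 0).
So u(ξ,t) = -sin(6t - 3ξ), and ρ(ξ,t) = exp(-ξ)u(ξ,t).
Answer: ρ(ξ, t) = -exp(-ξ)sin(6t - 3ξ)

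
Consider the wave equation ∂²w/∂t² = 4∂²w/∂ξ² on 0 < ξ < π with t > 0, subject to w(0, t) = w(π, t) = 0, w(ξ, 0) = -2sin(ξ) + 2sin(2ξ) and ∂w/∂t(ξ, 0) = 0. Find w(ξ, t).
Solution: Separating variables: w = Σ [A_n cos(ω_n t) + B_n sin(ω_n t)] sin(nξ), ω_n = 2n. From ICs: A_1=-2, A_2=2.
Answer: w(ξ, t) = -2sin(ξ)cos(2t) + 2sin(2ξ)cos(4t)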